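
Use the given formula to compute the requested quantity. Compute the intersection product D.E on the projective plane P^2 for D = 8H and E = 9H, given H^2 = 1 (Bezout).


Using bilinearity of the intersection pairing on the projective plane P^2:
(aH).(bH) = ab * (H.H)
We have H^2 = 1 (Bezout).
D.E = (8H).(9H) = 8*9*1
= 72*1
= 72

72


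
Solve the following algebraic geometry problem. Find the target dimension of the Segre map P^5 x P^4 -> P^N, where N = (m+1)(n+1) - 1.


The Segre embedding maps P^m x P^n into P^N via
all products of coordinates from each factor.
N = (m+1)(n+1) - 1
N = (5+1)(4+1) - 1
N = 6*5 - 1
N = 30 - 1 = 29

29


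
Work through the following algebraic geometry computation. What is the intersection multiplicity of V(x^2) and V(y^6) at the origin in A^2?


The intersection multiplicity of V(x^a) and V(y^b) at the origin is:
I(O; V(x^2), V(y^6)) = dim_k(k[x,y]/(x^2, y^6))
A basis for k[x,y]/(x^2, y^6) is the set of monomials x^i * y^j
where 0 <= i < 2 and 0 <= j < 6.
The number of such monomials is 2 * 6 = 12

12


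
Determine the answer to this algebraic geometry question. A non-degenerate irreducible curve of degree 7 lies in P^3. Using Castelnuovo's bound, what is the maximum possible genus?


Castelnuovo's bound: write d - 1 = m(r-1) + epsilon with 0 <= epsilon < r-1.
d - 1 = 7 - 1 = 6
r - 1 = 3 - 1 = 2
6 = 3*2 + 0, so m = 3, epsilon = 0
pi(d, r) = m(m-1)(r-1)/2 + m*epsilon
= 3*2*2/2 + 3*0
= 12/2 + 0
= 6 + 0 = 6

6


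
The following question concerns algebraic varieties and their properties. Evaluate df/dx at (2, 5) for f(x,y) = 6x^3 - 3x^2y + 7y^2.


df/dx = 3*6*x^2 + 2*(-3)*x^1*y
At (2,5): 3*6*2^2 + 2*(-3)*2^1*5
= 72 - 60
= 12

12


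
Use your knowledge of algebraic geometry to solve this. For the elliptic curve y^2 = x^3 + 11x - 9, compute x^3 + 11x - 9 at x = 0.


Compute x^3 + 11x - 9 at x = 0:
x^3 = 0^3 = 0
11*x = 11*0 = 0
Sum: 0 + 0 - 9 = -9

-9


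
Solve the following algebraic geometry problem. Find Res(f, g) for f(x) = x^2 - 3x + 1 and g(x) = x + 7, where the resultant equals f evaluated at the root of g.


For Res(f, x - c), we evaluate f at x = c.
f(-7) = (-7)^2 - 3*(-7) + 1
= 49 + 21 + 1
= 70 + 1 = 71
Res(f, g) = 71

71


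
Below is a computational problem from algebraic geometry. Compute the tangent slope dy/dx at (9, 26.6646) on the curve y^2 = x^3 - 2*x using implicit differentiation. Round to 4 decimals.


Using implicit differentiation of y^2 = x^3 - 2*x:
2y * dy/dx = 3x^2 - 2
dy/dx = (3x^2 - 2)/(2y)
Numerator: 3*9^2 - 2 = 241
Denominator: 2*26.6646 = 53.3292
dy/dx = 241/53.3292 = 4.5191

4.5191


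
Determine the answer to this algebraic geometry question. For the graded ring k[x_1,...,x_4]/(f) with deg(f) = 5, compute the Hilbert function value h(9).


For R = k[x_1,...,x_n]/(f) with f homogeneous of degree e:
The Hilbert series is (1 - t^e)/(1 - t)^n.
So h(d) = C(d+n-1, n-1) - C(d-e+n-1, n-1) for d >= e.
With n=4, e=5, d=9:
C(9+4-1, 4-1) = C(12, 3) = 220
C(9-5+4-1, 4-1) = C(7, 3) = 35
h(9) = 220 - 35 = 185

185


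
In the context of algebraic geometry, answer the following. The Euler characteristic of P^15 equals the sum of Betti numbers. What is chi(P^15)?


The complex projective space P^15 has one cell in each even real dimension 0, 2, ..., 30.
The cohomology groups are H^{2k}(P^15) = Z for k = 0,...,15, and 0 otherwise.
Euler characteristic = sum of Betti numbers = 1 per even-dimensional cohomology group.
chi(P^15) = 15 + 1 = 16

16


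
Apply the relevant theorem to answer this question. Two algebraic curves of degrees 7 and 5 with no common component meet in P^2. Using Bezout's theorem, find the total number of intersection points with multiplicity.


Bezout's theorem states the intersection count equals the product of degrees.
Intersection count = 7 * 5 = 35

35


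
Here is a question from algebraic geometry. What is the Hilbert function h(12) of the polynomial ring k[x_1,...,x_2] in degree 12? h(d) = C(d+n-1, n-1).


The Hilbert function for the polynomial ring in 2 variables is:
h(d) = C(d+n-1, n-1)
h(12) = C(12+2-1, 2-1) = C(13, 1)
= 13! / (1! * 12!)
= 13

13


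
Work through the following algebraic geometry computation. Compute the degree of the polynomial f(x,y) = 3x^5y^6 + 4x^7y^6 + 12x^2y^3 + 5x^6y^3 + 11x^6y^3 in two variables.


Examine each term for its total degree (sum of exponents).
  Term '3x^5y^6' has total degree 5+6 = 11.
  Term '4x^7y^6' has total degree 7+6 = 13.
  Term '12x^2y^3' has total degree 2+3 = 5.
  Term '5x^6y^3' has total degree 6+3 = 9.
  Term '11x^6y^3' has total degree 6+3 = 9.
The maximum total degree among all terms is 13.

13


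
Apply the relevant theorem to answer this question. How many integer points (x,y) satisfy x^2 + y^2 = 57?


Systematically check integer values of x where x^2 <= 57.
For each valid x, check if 57 - x^2 is a perfect square.
Total integer solutions found: 0

0


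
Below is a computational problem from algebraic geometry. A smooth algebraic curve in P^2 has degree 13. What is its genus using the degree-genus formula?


Using the genus formula for smooth plane curves:
g = (d-1)(d-2)/2
g = (13-1)(13-2)/2
g = 12*11/2
g = 132/2 = 66

66


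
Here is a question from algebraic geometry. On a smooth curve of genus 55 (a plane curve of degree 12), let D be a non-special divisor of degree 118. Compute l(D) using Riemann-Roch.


First, compute the genus of a smooth plane curve of degree 12:
g = (d-1)(d-2)/2 = (12-1)(12-2)/2 = 55
For a non-special divisor D (i.e., h^1(D) = 0), Riemann-Roch gives:
l(D) = deg(D) - g + 1
Since deg(D) = 118 >= 2g - 1 = 109, D is non-special.
l(D) = 118 - 55 + 1 = 64

64


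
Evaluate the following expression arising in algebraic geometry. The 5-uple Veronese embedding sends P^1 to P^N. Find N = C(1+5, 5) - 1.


The Veronese embedding v_d: P^n -> P^N maps each point to all
degree-d monomials in n+1 homogeneous coordinates.
N = C(n+d, d) - 1
N = C(1+5, 5) - 1
N = C(6, 5) - 1
C(6, 5) = 6
N = 6 - 1 = 5

5


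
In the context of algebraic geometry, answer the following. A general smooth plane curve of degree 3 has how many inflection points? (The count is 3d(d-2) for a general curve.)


For a general smooth plane curve C of degree d, the inflection points are
the intersection of C with its Hessian curve, which has degree 3(d-2).
By Bezout, the total intersection number is d * 3(d-2) = 3 * 3 = 9.
For a general curve every flex is ordinary, so each contributes
multiplicity 1 to C·Hess(C), and the number of distinct inflection
points is 3d(d-2).
Inflection points = 3*3*(3-2) = 3*3*1 = 9

9


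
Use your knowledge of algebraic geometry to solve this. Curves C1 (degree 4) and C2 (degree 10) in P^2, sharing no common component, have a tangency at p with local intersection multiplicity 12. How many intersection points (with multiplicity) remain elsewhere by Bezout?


By Bezout's theorem, the total intersection number is d1 * d2.
Total = 4 * 10 = 40
Intersection multiplicity at p = 12
Remaining intersections = 40 - 12 = 28

28


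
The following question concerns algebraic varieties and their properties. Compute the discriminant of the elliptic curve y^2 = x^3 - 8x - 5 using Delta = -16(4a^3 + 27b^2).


Compute each component:
4a^3 = 4*(-8)^3 = 4*(-512) = -2048
27b^2 = 27*(-5)^2 = 27*25 = 675
4a^3 + 27b^2 = -2048 + 675 = -1373
Delta = -16*(-1373) = 21968

21968


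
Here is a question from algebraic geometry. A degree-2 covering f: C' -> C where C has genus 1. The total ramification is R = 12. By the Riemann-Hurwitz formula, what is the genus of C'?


Riemann-Hurwitz formula: 2g' - 2 = d(2g - 2) + R
Given: d = 2, g = 1, R = 12
2g' - 2 = 2*(2*1 - 2) + 12
2g' - 2 = 2*0 + 12
2g' - 2 = 0 + 12 = 12
2g' = 14
g' = 7

7


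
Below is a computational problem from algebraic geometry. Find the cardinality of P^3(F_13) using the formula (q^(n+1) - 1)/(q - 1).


P^3(F_13) has (q^(n+1) - 1)/(q - 1) points.
= 13^3 + 13^2 + 13^1 + 13^0
= 2197 + 169 + 13 + 1
= 2380

2380


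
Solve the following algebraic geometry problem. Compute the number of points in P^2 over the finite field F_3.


P^2(F_3) has (q^(n+1) - 1)/(q - 1) points.
= 3^2 + 3^1 + 3^0
= 9 + 3 + 1
= 13

13


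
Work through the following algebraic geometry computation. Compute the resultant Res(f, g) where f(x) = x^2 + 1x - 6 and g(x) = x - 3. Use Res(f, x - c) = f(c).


For Res(f, x - c), we evaluate f at x = c.
f(3) = 3^2 + 1*3 - 6
= 9 + 3 - 6
= 12 - 6 = 6
Res(f, g) = 6

6


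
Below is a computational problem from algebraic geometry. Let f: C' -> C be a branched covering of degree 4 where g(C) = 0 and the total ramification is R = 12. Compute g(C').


Riemann-Hurwitz formula: 2g' - 2 = d(2g - 2) + R
Given: d = 4, g = 0, R = 12
2g' - 2 = 4*(2*0 - 2) + 12
2g' - 2 = 4*(-2) + 12
2g' - 2 = -8 + 12 = 4
2g' = 6
g' = 3

3


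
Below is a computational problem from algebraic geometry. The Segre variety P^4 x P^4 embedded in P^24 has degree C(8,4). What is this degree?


The degree of the Segre variety P^4 x P^4 is C(m+n, m).
= C(8, 4)
= 70

70


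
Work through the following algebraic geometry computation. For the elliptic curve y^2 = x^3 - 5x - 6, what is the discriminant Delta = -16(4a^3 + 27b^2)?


Compute each component:
4a^3 = 4*(-5)^3 = 4*(-125) = -500
27b^2 = 27*(-6)^2 = 27*36 = 972
4a^3 + 27b^2 = -500 + 972 = 472
Delta = -16*472 = -7552

-7552


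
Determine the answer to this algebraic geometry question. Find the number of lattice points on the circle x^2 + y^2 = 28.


Systematically check integer values of x where x^2 <= 28.
For each valid x, check if 28 - x^2 is a perfect square.
Total integer solutions found: 0

0


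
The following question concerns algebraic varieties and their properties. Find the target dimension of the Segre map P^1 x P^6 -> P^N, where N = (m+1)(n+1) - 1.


The Segre embedding maps P^m x P^n into P^N via
all products of coordinates from each factor.
N = (m+1)(n+1) - 1
N = (1+1)(6+1) - 1
N = 2*7 - 1
N = 14 - 1 = 13

13


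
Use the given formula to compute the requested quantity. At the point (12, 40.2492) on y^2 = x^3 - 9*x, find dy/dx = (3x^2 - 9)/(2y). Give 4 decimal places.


Using implicit differentiation of y^2 = x^3 - 9*x:
2y * dy/dx = 3x^2 - 9
dy/dx = (3x^2 - 9)/(2y)
Numerator: 3*12^2 - 9 = 423
Denominator: 2*40.2492 = 80.4984
dy/dx = 423/80.4984 = 5.2548

5.2548


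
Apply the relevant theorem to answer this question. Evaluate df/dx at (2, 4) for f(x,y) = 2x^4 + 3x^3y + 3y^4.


df/dx = 4*2*x^3 + 3*3*x^2*y
At (2,4): 4*2*2^3 + 3*3*2^2*4
= 64 + 144
= 208

208


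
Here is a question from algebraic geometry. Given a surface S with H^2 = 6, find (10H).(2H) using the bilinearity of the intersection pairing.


Using bilinearity of the intersection pairing on a surface S:
(aH).(bH) = ab * (H.H)
We have H^2 = 6.
D.E = (10H).(2H) = 10*2*6
= 20*6
= 120

120


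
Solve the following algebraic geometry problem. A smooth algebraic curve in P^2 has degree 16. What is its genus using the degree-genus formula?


Using the genus formula for smooth plane curves:
g = (d-1)(d-2)/2
g = (16-1)(16-2)/2
g = 15*14/2
g = 210/2 = 105

105


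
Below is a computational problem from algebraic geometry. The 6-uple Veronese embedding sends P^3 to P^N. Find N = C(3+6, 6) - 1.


The Veronese embedding v_d: P^n -> P^N maps each point to all
degree-d monomials in n+1 homogeneous coordinates.
N = C(n+d, d) - 1
N = C(3+6, 6) - 1
N = C(9, 6) - 1
C(9, 6) = 84
N = 84 - 1 = 83

83


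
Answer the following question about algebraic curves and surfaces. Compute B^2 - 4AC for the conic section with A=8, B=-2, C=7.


The discriminant of a conic Ax^2 + Bxy + Cy^2 + ... = 0 is B^2 - 4AC.
B^2 = (-2)^2 = 4
4AC = 4*8*7 = 224
Discriminant = 4 - 224 = -220

-220


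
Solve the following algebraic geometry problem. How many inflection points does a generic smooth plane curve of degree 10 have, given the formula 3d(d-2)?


For a general smooth plane curve C of degree d, the inflection points are
the intersection of C with its Hessian curve, which has degree 3(d-2).
By Bezout, the total intersection number is d * 3(d-2) = 10 * 24 = 240.
For a general curve every flex is ordinary, so each contributes
multiplicity 1 to C·Hess(C), and the number of distinct inflection
points is 3d(d-2).
Inflection points = 3*10*(10-2) = 3*10*8 = 240

240


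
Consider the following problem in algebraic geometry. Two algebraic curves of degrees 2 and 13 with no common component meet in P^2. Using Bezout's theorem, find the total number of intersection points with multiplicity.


Bezout's theorem states the intersection count equals the product of degrees.
Intersection count = 2 * 13 = 26

26


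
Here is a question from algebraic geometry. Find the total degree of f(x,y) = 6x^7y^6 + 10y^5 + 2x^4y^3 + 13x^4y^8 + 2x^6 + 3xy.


Examine each term for its total degree (sum of exponents).
  Term '6x^7y^6' has total degree 7+6 = 13.
  Term '10y^5' has total degree 0+5 = 5.
  Term '2x^4y^3' has total degree 4+3 = 7.
  Term '13x^4y^8' has total degree 4+8 = 12.
  Term '2x^6' has total degree 6+0 = 6.
  Term '3xy' has total degree 1+1 = 2.
The maximum total degree among all terms is 13.

13


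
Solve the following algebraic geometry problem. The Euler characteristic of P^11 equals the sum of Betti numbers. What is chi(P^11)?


The complex projective space P^11 has one cell in each even real dimension 0, 2, ..., 22.
The cohomology groups are H^{2k}(P^11) = Z for k = 0,...,11, and 0 otherwise.
Euler characteristic = sum of Betti numbers = 1 per even-dimensional cohomology group.
chi(P^11) = 11 + 1 = 12

12


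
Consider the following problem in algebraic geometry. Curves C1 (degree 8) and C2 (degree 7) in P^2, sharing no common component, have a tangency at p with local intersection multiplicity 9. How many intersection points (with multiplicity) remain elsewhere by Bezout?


By Bezout's theorem, the total intersection number is d1 * d2.
Total = 8 * 7 = 56
Intersection multiplicity at p = 9
Remaining intersections = 56 - 9 = 47

47


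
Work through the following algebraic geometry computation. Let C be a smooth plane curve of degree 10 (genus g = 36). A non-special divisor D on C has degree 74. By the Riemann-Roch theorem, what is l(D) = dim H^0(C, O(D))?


First, compute the genus of a smooth plane curve of degree 10:
g = (d-1)(d-2)/2 = (10-1)(10-2)/2 = 36
For a non-special divisor D (i.e., h^1(D) = 0), Riemann-Roch gives:
l(D) = deg(D) - g + 1
Since deg(D) = 74 >= 2g - 1 = 71, D is non-special.
l(D) = 74 - 36 + 1 = 39

39


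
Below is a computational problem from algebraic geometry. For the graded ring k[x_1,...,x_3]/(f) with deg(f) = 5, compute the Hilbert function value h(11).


For R = k[x_1,...,x_n]/(f) with f homogeneous of degree e:
The Hilbert series is (1 - t^e)/(1 - t)^n.
So h(d) = C(d+n-1, n-1) - C(d-e+n-1, n-1) for d >= e.
With n=3, e=5, d=11:
C(11+3-1, 3-1) = C(13, 2) = 78
C(11-5+3-1, 3-1) = C(8, 2) = 28
h(11) = 78 - 28 = 50

50


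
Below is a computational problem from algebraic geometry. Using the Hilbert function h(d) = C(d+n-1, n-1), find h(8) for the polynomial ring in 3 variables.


The Hilbert function for the polynomial ring in 3 variables is:
h(d) = C(d+n-1, n-1)
h(8) = C(8+3-1, 3-1) = C(10, 2)
= 10! / (2! * 8!)
= 45

45


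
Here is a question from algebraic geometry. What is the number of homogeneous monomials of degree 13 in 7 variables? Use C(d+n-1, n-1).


The number of degree-13 monomials in 7 variables is C(d+n-1, n-1).
= C(13+7-1, 7-1) = C(19, 6)
= 27132

27132


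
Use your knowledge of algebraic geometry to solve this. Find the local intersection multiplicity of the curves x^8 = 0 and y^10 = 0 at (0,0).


The intersection multiplicity of V(x^a) and V(y^b) at the origin is:
I(O; V(x^8), V(y^10)) = dim_k(k[x,y]/(x^8, y^10))
A basis for k[x,y]/(x^8, y^10) is the set of monomials x^i * y^j
where 0 <= i < 8 and 0 <= j < 10.
The number of such monomials is 8 * 10 = 80

80


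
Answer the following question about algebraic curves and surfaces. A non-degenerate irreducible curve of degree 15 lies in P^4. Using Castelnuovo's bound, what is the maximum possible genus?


Castelnuovo's bound: write d - 1 = m(r-1) + epsilon with 0 <= epsilon < r-1.
d - 1 = 15 - 1 = 14
r - 1 = 4 - 1 = 3
14 = 4*3 + 2, so m = 4, epsilon = 2
pi(d, r) = m(m-1)(r-1)/2 + m*epsilon
= 4*3*3/2 + 4*2
= 36/2 + 8
= 18 + 8 = 26

26


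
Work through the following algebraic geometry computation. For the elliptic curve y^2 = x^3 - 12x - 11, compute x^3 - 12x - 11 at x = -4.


Compute x^3 - 12x - 11 at x = -4:
x^3 = (-4)^3 = -64
(-12)*x = (-12)*(-4) = 48
Sum: -64 + 48 - 11 = -27

-27


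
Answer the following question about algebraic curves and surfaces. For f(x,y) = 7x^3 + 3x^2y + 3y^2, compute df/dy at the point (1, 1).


df/dy = 3*x^2 + 2*3*y^1
At (1,1): 3*1^2 + 2*3*1^1
= 3 + 6
= 9

9


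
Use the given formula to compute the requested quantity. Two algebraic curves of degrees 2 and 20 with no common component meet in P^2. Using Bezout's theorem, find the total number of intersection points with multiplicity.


Bezout's theorem states the intersection count equals the product of degrees.
Intersection count = 2 * 20 = 40

40


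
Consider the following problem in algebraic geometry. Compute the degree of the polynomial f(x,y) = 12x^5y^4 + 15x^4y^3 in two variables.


Examine each term for its total degree (sum of exponents).
  Term '12x^5y^4' has total degree 5+4 = 9.
  Term '15x^4y^3' has total degree 4+3 = 7.
The maximum total degree among all terms is 9.

9


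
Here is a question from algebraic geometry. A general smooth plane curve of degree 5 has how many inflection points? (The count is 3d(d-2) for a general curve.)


For a general smooth plane curve C of degree d, the inflection points are
the intersection of C with its Hessian curve, which has degree 3(d-2).
By Bezout, the total intersection number is d * 3(d-2) = 5 * 9 = 45.
For a general curve every flex is ordinary, so each contributes
multiplicity 1 to C·Hess(C), and the number of distinct inflection
points is 3d(d-2).
Inflection points = 3*5*(5-2) = 3*5*3 = 45

45


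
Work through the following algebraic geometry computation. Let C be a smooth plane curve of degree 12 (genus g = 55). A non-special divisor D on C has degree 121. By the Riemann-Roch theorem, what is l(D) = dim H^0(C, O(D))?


First, compute the genus of a smooth plane curve of degree 12:
g = (d-1)(d-2)/2 = (12-1)(12-2)/2 = 55
For a non-special divisor D (i.e., h^1(D) = 0), Riemann-Roch gives:
l(D) = deg(D) - g + 1
Since deg(D) = 121 >= 2g - 1 = 109, D is non-special.
l(D) = 121 - 55 + 1 = 67

67


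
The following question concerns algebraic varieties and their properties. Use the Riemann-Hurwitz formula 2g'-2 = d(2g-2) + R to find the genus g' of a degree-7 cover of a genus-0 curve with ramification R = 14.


Riemann-Hurwitz formula: 2g' - 2 = d(2g - 2) + R
Given: d = 7, g = 0, R = 14
2g' - 2 = 7*(2*0 - 2) + 14
2g' - 2 = 7*(-2) + 14
2g' - 2 = -14 + 14 = 0
2g' = 2
g' = 1

1


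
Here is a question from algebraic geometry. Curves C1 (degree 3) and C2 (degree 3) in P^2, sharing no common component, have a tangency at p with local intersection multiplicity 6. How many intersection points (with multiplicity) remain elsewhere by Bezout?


By Bezout's theorem, the total intersection number is d1 * d2.
Total = 3 * 3 = 9
Intersection multiplicity at p = 6
Remaining intersections = 9 - 6 = 3

3


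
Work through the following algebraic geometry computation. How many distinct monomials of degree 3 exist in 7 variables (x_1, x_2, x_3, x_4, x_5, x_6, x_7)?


The number of degree-3 monomials in 7 variables is C(d+n-1, n-1).
= C(3+7-1, 7-1) = C(9, 6)
= 84

84


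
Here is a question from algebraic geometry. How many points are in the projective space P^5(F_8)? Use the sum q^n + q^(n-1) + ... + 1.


P^5(F_8) has (q^(n+1) - 1)/(q - 1) points.
= 8^5 + 8^4 + 8^3 + 8^2 + 8^1 + 8^0
= 32768 + 4096 + 512 + 64 + 8 + 1
= 37449

37449


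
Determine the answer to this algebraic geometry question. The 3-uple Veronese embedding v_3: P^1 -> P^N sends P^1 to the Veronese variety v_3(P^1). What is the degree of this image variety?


The Veronese variety v_3(P^1) has degree d^r.
d^r = 3^1 = 3

3


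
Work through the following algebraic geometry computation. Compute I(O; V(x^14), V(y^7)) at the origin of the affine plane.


The intersection multiplicity of V(x^a) and V(y^b) at the origin is:
I(O; V(x^14), V(y^7)) = dim_k(k[x,y]/(x^14, y^7))
A basis for k[x,y]/(x^14, y^7) is the set of monomials x^i * y^j
where 0 <= i < 14 and 0 <= j < 7.
The number of such monomials is 14 * 7 = 98

98


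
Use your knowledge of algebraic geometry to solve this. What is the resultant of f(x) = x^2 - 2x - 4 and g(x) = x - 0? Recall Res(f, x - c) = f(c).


For Res(f, x - c), we evaluate f at x = c.
f(0) = 0^2 - 2*0 - 4
= 0 + 0 - 4
= 0 - 4 = -4
Res(f, g) = -4

-4


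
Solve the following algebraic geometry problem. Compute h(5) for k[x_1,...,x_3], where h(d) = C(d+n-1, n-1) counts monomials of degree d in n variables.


The Hilbert function for the polynomial ring in 3 variables is:
h(d) = C(d+n-1, n-1)
h(5) = C(5+3-1, 3-1) = C(7, 2)
= 7! / (2! * 5!)
= 21

21


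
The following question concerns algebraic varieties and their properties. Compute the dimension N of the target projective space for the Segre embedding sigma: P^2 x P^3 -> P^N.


The Segre embedding maps P^m x P^n into P^N via
all products of coordinates from each factor.
N = (m+1)(n+1) - 1
N = (2+1)(3+1) - 1
N = 3*4 - 1
N = 12 - 1 = 11

11


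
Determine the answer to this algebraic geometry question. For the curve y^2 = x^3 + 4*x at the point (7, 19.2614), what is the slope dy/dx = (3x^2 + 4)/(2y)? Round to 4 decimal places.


Using implicit differentiation of y^2 = x^3 + 4*x:
2y * dy/dx = 3x^2 + 4
dy/dx = (3x^2 + 4)/(2y)
Numerator: 3*7^2 + 4 = 151
Denominator: 2*19.2614 = 38.5228
dy/dx = 151/38.5228 = 3.9198

3.9198


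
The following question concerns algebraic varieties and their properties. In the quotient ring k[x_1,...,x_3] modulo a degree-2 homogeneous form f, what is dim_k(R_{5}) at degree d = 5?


For R = k[x_1,...,x_n]/(f) with f homogeneous of degree e:
The Hilbert series is (1 - t^e)/(1 - t)^n.
So h(d) = C(d+n-1, n-1) - C(d-e+n-1, n-1) for d >= e.
With n=3, e=2, d=5:
C(5+3-1, 3-1) = C(7, 2) = 21
C(5-2+3-1, 3-1) = C(5, 2) = 10
h(5) = 21 - 10 = 11

11


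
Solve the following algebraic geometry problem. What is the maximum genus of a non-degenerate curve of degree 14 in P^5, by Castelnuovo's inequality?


Castelnuovo's bound: write d - 1 = m(r-1) + epsilon with 0 <= epsilon < r-1.
d - 1 = 14 - 1 = 13
r - 1 = 5 - 1 = 4
13 = 3*4 + 1, so m = 3, epsilon = 1
pi(d, r) = m(m-1)(r-1)/2 + m*epsilon
= 3*2*4/2 + 3*1
= 24/2 + 3
= 12 + 3 = 15

15


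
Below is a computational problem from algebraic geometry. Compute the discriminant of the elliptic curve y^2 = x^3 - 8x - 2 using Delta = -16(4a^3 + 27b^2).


Compute each component:
4a^3 = 4*(-8)^3 = 4*(-512) = -2048
27b^2 = 27*(-2)^2 = 27*4 = 108
4a^3 + 27b^2 = -2048 + 108 = -1940
Delta = -16*(-1940) = 31040

31040


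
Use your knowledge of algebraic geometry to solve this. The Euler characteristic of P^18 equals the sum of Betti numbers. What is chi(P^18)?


The complex projective space P^18 has one cell in each even real dimension 0, 2, ..., 36.
The cohomology groups are H^{2k}(P^18) = Z for k = 0,...,18, and 0 otherwise.
Euler characteristic = sum of Betti numbers = 1 per even-dimensional cohomology group.
chi(P^18) = 18 + 1 = 19

19


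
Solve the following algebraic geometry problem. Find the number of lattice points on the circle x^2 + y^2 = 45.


Systematically check integer values of x where x^2 <= 45.
For each valid x, check if 45 - x^2 is a perfect square.
x=3: 45 - 9 = 36, sqrt = 6 (valid)
x=6: 45 - 36 = 9, sqrt = 3 (valid)
Total integer solutions found: 8

8


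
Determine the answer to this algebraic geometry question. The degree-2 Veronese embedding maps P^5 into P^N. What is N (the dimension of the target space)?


The Veronese embedding v_d: P^n -> P^N maps each point to all
degree-d monomials in n+1 homogeneous coordinates.
N = C(n+d, d) - 1
N = C(5+2, 2) - 1
N = C(7, 2) - 1
C(7, 2) = 21
N = 21 - 1 = 20

20


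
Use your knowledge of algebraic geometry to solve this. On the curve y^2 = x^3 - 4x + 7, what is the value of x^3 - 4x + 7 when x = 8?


Compute x^3 - 4x + 7 at x = 8:
x^3 = 8^3 = 512
(-4)*x = (-4)*8 = -32
Sum: 512 - 32 + 7 = 487

487


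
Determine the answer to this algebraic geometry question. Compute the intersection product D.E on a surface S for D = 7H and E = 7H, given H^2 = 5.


Using bilinearity of the intersection pairing on a surface S:
(aH).(bH) = ab * (H.H)
We have H^2 = 5.
D.E = (7H).(7H) = 7*7*5
= 49*5
= 245

245


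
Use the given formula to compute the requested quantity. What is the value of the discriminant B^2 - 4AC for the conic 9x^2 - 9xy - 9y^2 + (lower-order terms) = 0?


The discriminant of a conic Ax^2 + Bxy + Cy^2 + ... = 0 is B^2 - 4AC.
B^2 = (-9)^2 = 81
4AC = 4*9*(-9) = -324
Discriminant = 81 + 324 = 405

405


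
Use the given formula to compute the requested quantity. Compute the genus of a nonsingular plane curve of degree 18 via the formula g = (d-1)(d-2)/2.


Using the genus formula for smooth plane curves:
g = (d-1)(d-2)/2
g = (18-1)(18-2)/2
g = 17*16/2
g = 272/2 = 136

136


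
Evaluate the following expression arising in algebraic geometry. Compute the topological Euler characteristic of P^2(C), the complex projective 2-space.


The complex projective space P^2 has one cell in each even real dimension 0, 2, ..., 4.
The cohomology groups are H^{2k}(P^2) = Z for k = 0,...,2, and 0 otherwise.
Euler characteristic = sum of Betti numbers = 1 per even-dimensional cohomology group.
chi(P^2) = 2 + 1 = 3

3


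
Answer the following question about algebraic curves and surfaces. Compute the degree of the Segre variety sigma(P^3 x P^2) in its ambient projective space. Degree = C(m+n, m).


The degree of the Segre variety P^3 x P^2 is C(m+n, m).
= C(5, 3)
= 10

10


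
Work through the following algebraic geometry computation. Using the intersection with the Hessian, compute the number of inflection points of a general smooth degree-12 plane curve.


For a general smooth plane curve C of degree d, the inflection points are
the intersection of C with its Hessian curve, which has degree 3(d-2).
By Bezout, the total intersection number is d * 3(d-2) = 12 * 30 = 360.
For a general curve every flex is ordinary, so each contributes
multiplicity 1 to C·Hess(C), and the number of distinct inflection
points is 3d(d-2).
Inflection points = 3*12*(12-2) = 3*12*10 = 360

360


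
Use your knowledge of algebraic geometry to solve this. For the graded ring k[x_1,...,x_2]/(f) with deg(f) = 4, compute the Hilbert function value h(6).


For R = k[x_1,...,x_n]/(f) with f homogeneous of degree e:
The Hilbert series is (1 - t^e)/(1 - t)^n.
So h(d) = C(d+n-1, n-1) - C(d-e+n-1, n-1) for d >= e.
With n=2, e=4, d=6:
C(6+2-1, 2-1) = C(7, 1) = 7
C(6-4+2-1, 2-1) = C(3, 1) = 3
h(6) = 7 - 3 = 4

4


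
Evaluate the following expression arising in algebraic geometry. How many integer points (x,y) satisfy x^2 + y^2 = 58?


Systematically check integer values of x where x^2 <= 58.
For each valid x, check if 58 - x^2 is a perfect square.
x=3: 58 - 9 = 49, sqrt = 7 (valid)
x=7: 58 - 49 = 9, sqrt = 3 (valid)
Total integer solutions found: 8

8


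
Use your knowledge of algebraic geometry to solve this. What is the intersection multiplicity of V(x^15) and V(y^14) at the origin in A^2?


The intersection multiplicity of V(x^a) and V(y^b) at the origin is:
I(O; V(x^15), V(y^14)) = dim_k(k[x,y]/(x^15, y^14))
A basis for k[x,y]/(x^15, y^14) is the set of monomials x^i * y^j
where 0 <= i < 15 and 0 <= j < 14.
The number of such monomials is 15 * 14 = 210

210


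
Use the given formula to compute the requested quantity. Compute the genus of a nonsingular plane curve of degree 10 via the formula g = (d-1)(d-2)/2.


Using the genus formula for smooth plane curves:
g = (d-1)(d-2)/2
g = (10-1)(10-2)/2
g = 9*8/2
g = 72/2 = 36

36


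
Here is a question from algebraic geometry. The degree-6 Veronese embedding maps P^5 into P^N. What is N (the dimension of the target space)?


The Veronese embedding v_d: P^n -> P^N maps each point to all
degree-d monomials in n+1 homogeneous coordinates.
N = C(n+d, d) - 1
N = C(5+6, 6) - 1
N = C(11, 6) - 1
C(11, 6) = 462
N = 462 - 1 = 461

461


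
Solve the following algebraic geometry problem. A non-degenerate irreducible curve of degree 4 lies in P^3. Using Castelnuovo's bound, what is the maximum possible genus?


Castelnuovo's bound: write d - 1 = m(r-1) + epsilon with 0 <= epsilon < r-1.
d - 1 = 4 - 1 = 3
r - 1 = 3 - 1 = 2
3 = 1*2 + 1, so m = 1, epsilon = 1
pi(d, r) = m(m-1)(r-1)/2 + m*epsilon
= 1*0*2/2 + 1*1
= 0/2 + 1
= 0 + 1 = 1

1


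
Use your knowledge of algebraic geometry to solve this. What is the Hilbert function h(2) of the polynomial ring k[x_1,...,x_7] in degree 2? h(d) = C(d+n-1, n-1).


The Hilbert function for the polynomial ring in 7 variables is:
h(d) = C(d+n-1, n-1)
h(2) = C(2+7-1, 7-1) = C(8, 6)
= 8! / (6! * 2!)
= 28

28


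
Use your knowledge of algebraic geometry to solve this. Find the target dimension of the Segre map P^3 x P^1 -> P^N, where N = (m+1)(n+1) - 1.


The Segre embedding maps P^m x P^n into P^N via
all products of coordinates from each factor.
N = (m+1)(n+1) - 1
N = (3+1)(1+1) - 1
N = 4*2 - 1
N = 8 - 1 = 7

7


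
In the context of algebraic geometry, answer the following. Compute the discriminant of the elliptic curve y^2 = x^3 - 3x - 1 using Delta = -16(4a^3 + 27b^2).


Compute each component:
4a^3 = 4*(-3)^3 = 4*(-27) = -108
27b^2 = 27*(-1)^2 = 27*1 = 27
4a^3 + 27b^2 = -108 + 27 = -81
Delta = -16*(-81) = 1296

1296


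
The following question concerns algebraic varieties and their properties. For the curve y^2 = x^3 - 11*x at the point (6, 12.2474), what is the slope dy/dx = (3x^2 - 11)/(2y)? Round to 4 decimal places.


Using implicit differentiation of y^2 = x^3 - 11*x:
2y * dy/dx = 3x^2 - 11
dy/dx = (3x^2 - 11)/(2y)
Numerator: 3*6^2 - 11 = 97
Denominator: 2*12.2474 = 24.4948
dy/dx = 97/24.4948 = 3.9600

3.9600


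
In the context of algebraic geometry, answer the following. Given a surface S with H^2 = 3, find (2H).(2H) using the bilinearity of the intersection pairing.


Using bilinearity of the intersection pairing on a surface S:
(aH).(bH) = ab * (H.H)
We have H^2 = 3.
D.E = (2H).(2H) = 2*2*3
= 4*3
= 12

12


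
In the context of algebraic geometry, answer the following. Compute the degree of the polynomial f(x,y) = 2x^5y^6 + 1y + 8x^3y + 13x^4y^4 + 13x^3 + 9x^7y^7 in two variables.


Examine each term for its total degree (sum of exponents).
  Term '2x^5y^6' has total degree 5+6 = 11.
  Term '1y' has total degree 0+1 = 1.
  Term '8x^3y' has total degree 3+1 = 4.
  Term '13x^4y^4' has total degree 4+4 = 8.
  Term '13x^3' has total degree 3+0 = 3.
  Term '9x^7y^7' has total degree 7+7 = 14.
The maximum total degree among all terms is 14.

14


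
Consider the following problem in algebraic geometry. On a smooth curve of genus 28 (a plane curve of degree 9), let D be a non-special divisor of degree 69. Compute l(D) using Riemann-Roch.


First, compute the genus of a smooth plane curve of degree 9:
g = (d-1)(d-2)/2 = (9-1)(9-2)/2 = 28
For a non-special divisor D (i.e., h^1(D) = 0), Riemann-Roch gives:
l(D) = deg(D) - g + 1
Since deg(D) = 69 >= 2g - 1 = 55, D is non-special.
l(D) = 69 - 28 + 1 = 42

42


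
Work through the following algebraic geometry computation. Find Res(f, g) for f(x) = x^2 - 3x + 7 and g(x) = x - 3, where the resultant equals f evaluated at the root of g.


For Res(f, x - c), we evaluate f at x = c.
f(3) = 3^2 - 3*3 + 7
= 9 - 9 + 7
= 0 + 7 = 7
Res(f, g) = 7

7


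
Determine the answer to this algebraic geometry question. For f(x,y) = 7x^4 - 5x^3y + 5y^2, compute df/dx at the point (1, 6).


df/dx = 4*7*x^3 + 3*(-5)*x^2*y
At (1,6): 4*7*1^3 + 3*(-5)*1^2*6
= 28 - 90
= -62

-62


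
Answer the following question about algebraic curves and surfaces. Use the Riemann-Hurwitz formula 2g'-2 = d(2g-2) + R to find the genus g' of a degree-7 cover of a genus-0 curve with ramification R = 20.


Riemann-Hurwitz formula: 2g' - 2 = d(2g - 2) + R
Given: d = 7, g = 0, R = 20
2g' - 2 = 7*(2*0 - 2) + 20
2g' - 2 = 7*(-2) + 20
2g' - 2 = -14 + 20 = 6
2g' = 8
g' = 4

4


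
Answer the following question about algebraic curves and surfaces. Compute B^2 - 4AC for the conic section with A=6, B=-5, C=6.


The discriminant of a conic Ax^2 + Bxy + Cy^2 + ... = 0 is B^2 - 4AC.
B^2 = (-5)^2 = 25
4AC = 4*6*6 = 144
Discriminant = 25 - 144 = -119

-119


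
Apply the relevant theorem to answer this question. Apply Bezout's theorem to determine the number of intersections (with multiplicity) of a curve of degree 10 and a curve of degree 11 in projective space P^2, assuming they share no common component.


Bezout's theorem states the intersection count equals the product of degrees.
Intersection count = 10 * 11 = 110

110


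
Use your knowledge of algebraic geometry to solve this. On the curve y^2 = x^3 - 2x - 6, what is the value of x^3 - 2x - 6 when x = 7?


Compute x^3 - 2x - 6 at x = 7:
x^3 = 7^3 = 343
(-2)*x = (-2)*7 = -14
Sum: 343 - 14 - 6 = 323

323


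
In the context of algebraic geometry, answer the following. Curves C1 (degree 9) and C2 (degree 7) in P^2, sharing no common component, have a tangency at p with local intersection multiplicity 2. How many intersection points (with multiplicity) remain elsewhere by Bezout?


By Bezout's theorem, the total intersection number is d1 * d2.
Total = 9 * 7 = 63
Intersection multiplicity at p = 2
Remaining intersections = 63 - 2 = 61

61


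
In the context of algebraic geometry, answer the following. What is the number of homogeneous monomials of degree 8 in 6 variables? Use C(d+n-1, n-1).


The number of degree-8 monomials in 6 variables is C(d+n-1, n-1).
= C(8+6-1, 6-1) = C(13, 5)
= 1287

1287


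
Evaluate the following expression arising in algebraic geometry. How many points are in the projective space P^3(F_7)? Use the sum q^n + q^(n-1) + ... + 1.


P^3(F_7) has (q^(n+1) - 1)/(q - 1) points.
= 7^3 + 7^2 + 7^1 + 7^0
= 343 + 49 + 7 + 1
= 400

400


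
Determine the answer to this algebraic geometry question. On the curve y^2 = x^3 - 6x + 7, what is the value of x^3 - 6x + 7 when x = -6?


Compute x^3 - 6x + 7 at x = -6:
x^3 = (-6)^3 = -216
(-6)*x = (-6)*(-6) = 36
Sum: -216 + 36 + 7 = -173

-173


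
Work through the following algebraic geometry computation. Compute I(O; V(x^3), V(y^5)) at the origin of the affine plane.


The intersection multiplicity of V(x^a) and V(y^b) at the origin is:
I(O; V(x^3), V(y^5)) = dim_k(k[x,y]/(x^3, y^5))
A basis for k[x,y]/(x^3, y^5) is the set of monomials x^i * y^j
where 0 <= i < 3 and 0 <= j < 5.
The number of such monomials is 3 * 5 = 15

15


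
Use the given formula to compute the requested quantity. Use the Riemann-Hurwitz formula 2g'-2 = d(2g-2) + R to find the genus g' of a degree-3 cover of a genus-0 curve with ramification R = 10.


Riemann-Hurwitz formula: 2g' - 2 = d(2g - 2) + R
Given: d = 3, g = 0, R = 10
2g' - 2 = 3*(2*0 - 2) + 10
2g' - 2 = 3*(-2) + 10
2g' - 2 = -6 + 10 = 4
2g' = 6
g' = 3

3


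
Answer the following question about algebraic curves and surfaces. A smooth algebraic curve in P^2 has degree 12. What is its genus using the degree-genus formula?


Using the genus formula for smooth plane curves:
g = (d-1)(d-2)/2
g = (12-1)(12-2)/2
g = 11*10/2
g = 110/2 = 55

55


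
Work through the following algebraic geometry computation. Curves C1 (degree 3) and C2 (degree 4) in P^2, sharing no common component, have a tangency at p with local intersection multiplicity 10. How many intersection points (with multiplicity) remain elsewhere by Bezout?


By Bezout's theorem, the total intersection number is d1 * d2.
Total = 3 * 4 = 12
Intersection multiplicity at p = 10
Remaining intersections = 12 - 10 = 2

2


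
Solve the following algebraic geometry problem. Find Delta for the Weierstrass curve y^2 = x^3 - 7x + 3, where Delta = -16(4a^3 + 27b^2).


Compute each component:
4a^3 = 4*(-7)^3 = 4*(-343) = -1372
27b^2 = 27*3^2 = 27*9 = 243
4a^3 + 27b^2 = -1372 + 243 = -1129
Delta = -16*(-1129) = 18064

18064


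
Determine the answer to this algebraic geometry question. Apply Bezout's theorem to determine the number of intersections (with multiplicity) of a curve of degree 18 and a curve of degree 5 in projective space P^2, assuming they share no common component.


Bezout's theorem states the intersection count equals the product of degrees.
Intersection count = 18 * 5 = 90

90


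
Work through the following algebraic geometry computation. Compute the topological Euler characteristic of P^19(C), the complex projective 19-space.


The complex projective space P^19 has one cell in each even real dimension 0, 2, ..., 38.
The cohomology groups are H^{2k}(P^19) = Z for k = 0,...,19, and 0 otherwise.
Euler characteristic = sum of Betti numbers = 1 per even-dimensional cohomology group.
chi(P^19) = 19 + 1 = 20

20


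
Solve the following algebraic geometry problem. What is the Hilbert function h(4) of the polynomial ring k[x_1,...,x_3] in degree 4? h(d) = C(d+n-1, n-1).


The Hilbert function for the polynomial ring in 3 variables is:
h(d) = C(d+n-1, n-1)
h(4) = C(4+3-1, 3-1) = C(6, 2)
= 6! / (2! * 4!)
= 15

15


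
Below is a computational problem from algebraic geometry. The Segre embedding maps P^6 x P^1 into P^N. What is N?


The Segre embedding maps P^m x P^n into P^N via
all products of coordinates from each factor.
N = (m+1)(n+1) - 1
N = (6+1)(1+1) - 1
N = 7*2 - 1
N = 14 - 1 = 13

13


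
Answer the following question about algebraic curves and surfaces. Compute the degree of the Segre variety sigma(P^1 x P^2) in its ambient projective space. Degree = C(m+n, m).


The degree of the Segre variety P^1 x P^2 is C(m+n, m).
= C(3, 1)
= 3

3


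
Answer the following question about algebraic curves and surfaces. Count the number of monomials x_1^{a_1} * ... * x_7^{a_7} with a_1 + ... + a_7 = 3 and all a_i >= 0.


The number of degree-3 monomials in 7 variables is C(d+n-1, n-1).
= C(3+7-1, 7-1) = C(9, 6)
= 84

84


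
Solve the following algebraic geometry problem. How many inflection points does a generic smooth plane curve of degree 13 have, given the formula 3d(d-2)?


For a general smooth plane curve C of degree d, the inflection points are
the intersection of C with its Hessian curve, which has degree 3(d-2).
By Bezout, the total intersection number is d * 3(d-2) = 13 * 33 = 429.
For a general curve every flex is ordinary, so each contributes
multiplicity 1 to C·Hess(C), and the number of distinct inflection
points is 3d(d-2).
Inflection points = 3*13*(13-2) = 3*13*11 = 429

429


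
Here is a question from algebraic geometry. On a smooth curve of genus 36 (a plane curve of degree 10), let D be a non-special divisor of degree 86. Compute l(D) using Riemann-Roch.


First, compute the genus of a smooth plane curve of degree 10:
g = (d-1)(d-2)/2 = (10-1)(10-2)/2 = 36
For a non-special divisor D (i.e., h^1(D) = 0), Riemann-Roch gives:
l(D) = deg(D) - g + 1
Since deg(D) = 86 >= 2g - 1 = 71, D is non-special.
l(D) = 86 - 36 + 1 = 51

51


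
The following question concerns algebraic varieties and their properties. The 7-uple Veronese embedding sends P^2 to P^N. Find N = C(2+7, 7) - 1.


The Veronese embedding v_d: P^n -> P^N maps each point to all
degree-d monomials in n+1 homogeneous coordinates.
N = C(n+d, d) - 1
N = C(2+7, 7) - 1
N = C(9, 7) - 1
C(9, 7) = 36
N = 36 - 1 = 35

35
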